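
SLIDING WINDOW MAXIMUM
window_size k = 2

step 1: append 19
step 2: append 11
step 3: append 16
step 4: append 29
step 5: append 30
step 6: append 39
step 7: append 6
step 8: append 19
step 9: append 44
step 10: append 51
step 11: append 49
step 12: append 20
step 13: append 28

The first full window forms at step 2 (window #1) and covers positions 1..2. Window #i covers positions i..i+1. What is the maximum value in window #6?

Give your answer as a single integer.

Answer: 39

Derivation:
step 1: append 19 -> window=[19] (not full yet)
step 2: append 11 -> window=[19, 11] -> max=19
step 3: append 16 -> window=[11, 16] -> max=16
step 4: append 29 -> window=[16, 29] -> max=29
step 5: append 30 -> window=[29, 30] -> max=30
step 6: append 39 -> window=[30, 39] -> max=39
step 7: append 6 -> window=[39, 6] -> max=39
Window #6 max = 39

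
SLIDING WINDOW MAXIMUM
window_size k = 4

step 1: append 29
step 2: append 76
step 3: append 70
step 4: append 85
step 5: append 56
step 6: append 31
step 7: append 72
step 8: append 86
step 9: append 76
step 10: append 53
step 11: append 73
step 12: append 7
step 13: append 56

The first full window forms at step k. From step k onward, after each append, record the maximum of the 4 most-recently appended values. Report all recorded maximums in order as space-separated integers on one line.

Answer: 85 85 85 85 86 86 86 86 76 73

Derivation:
step 1: append 29 -> window=[29] (not full yet)
step 2: append 76 -> window=[29, 76] (not full yet)
step 3: append 70 -> window=[29, 76, 70] (not full yet)
step 4: append 85 -> window=[29, 76, 70, 85] -> max=85
step 5: append 56 -> window=[76, 70, 85, 56] -> max=85
step 6: append 31 -> window=[70, 85, 56, 31] -> max=85
step 7: append 72 -> window=[85, 56, 31, 72] -> max=85
step 8: append 86 -> window=[56, 31, 72, 86] -> max=86
step 9: append 76 -> window=[31, 72, 86, 76] -> max=86
step 10: append 53 -> window=[72, 86, 76, 53] -> max=86
step 11: append 73 -> window=[86, 76, 53, 73] -> max=86
step 12: append 7 -> window=[76, 53, 73, 7] -> max=76
step 13: append 56 -> window=[53, 73, 7, 56] -> max=73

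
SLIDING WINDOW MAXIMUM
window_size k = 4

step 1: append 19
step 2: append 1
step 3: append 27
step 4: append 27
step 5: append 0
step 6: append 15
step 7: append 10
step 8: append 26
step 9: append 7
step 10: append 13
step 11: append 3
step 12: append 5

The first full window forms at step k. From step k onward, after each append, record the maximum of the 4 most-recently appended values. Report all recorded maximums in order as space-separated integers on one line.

step 1: append 19 -> window=[19] (not full yet)
step 2: append 1 -> window=[19, 1] (not full yet)
step 3: append 27 -> window=[19, 1, 27] (not full yet)
step 4: append 27 -> window=[19, 1, 27, 27] -> max=27
step 5: append 0 -> window=[1, 27, 27, 0] -> max=27
step 6: append 15 -> window=[27, 27, 0, 15] -> max=27
step 7: append 10 -> window=[27, 0, 15, 10] -> max=27
step 8: append 26 -> window=[0, 15, 10, 26] -> max=26
step 9: append 7 -> window=[15, 10, 26, 7] -> max=26
step 10: append 13 -> window=[10, 26, 7, 13] -> max=26
step 11: append 3 -> window=[26, 7, 13, 3] -> max=26
step 12: append 5 -> window=[7, 13, 3, 5] -> max=13

Answer: 27 27 27 27 26 26 26 26 13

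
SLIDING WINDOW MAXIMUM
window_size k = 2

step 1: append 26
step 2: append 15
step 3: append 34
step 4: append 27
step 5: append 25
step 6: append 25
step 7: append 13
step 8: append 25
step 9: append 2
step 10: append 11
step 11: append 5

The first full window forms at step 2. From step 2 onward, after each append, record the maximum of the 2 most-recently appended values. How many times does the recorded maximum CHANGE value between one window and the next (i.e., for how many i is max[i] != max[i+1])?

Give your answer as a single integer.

Answer: 4

Derivation:
step 1: append 26 -> window=[26] (not full yet)
step 2: append 15 -> window=[26, 15] -> max=26
step 3: append 34 -> window=[15, 34] -> max=34
step 4: append 27 -> window=[34, 27] -> max=34
step 5: append 25 -> window=[27, 25] -> max=27
step 6: append 25 -> window=[25, 25] -> max=25
step 7: append 13 -> window=[25, 13] -> max=25
step 8: append 25 -> window=[13, 25] -> max=25
step 9: append 2 -> window=[25, 2] -> max=25
step 10: append 11 -> window=[2, 11] -> max=11
step 11: append 5 -> window=[11, 5] -> max=11
Recorded maximums: 26 34 34 27 25 25 25 25 11 11
Changes between consecutive maximums: 4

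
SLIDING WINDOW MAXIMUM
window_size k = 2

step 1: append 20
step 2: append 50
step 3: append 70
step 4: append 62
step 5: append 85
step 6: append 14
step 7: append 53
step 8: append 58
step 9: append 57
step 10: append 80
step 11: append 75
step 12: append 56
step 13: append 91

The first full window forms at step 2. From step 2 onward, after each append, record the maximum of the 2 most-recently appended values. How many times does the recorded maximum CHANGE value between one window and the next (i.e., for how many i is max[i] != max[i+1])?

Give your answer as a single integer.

step 1: append 20 -> window=[20] (not full yet)
step 2: append 50 -> window=[20, 50] -> max=50
step 3: append 70 -> window=[50, 70] -> max=70
step 4: append 62 -> window=[70, 62] -> max=70
step 5: append 85 -> window=[62, 85] -> max=85
step 6: append 14 -> window=[85, 14] -> max=85
step 7: append 53 -> window=[14, 53] -> max=53
step 8: append 58 -> window=[53, 58] -> max=58
step 9: append 57 -> window=[58, 57] -> max=58
step 10: append 80 -> window=[57, 80] -> max=80
step 11: append 75 -> window=[80, 75] -> max=80
step 12: append 56 -> window=[75, 56] -> max=75
step 13: append 91 -> window=[56, 91] -> max=91
Recorded maximums: 50 70 70 85 85 53 58 58 80 80 75 91
Changes between consecutive maximums: 7

Answer: 7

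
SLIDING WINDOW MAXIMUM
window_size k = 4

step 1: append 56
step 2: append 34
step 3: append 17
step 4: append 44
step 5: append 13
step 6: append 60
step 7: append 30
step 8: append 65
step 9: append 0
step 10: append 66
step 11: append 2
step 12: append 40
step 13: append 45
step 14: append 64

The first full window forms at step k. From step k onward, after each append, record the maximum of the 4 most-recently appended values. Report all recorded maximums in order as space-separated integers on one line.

Answer: 56 44 60 60 65 65 66 66 66 66 64

Derivation:
step 1: append 56 -> window=[56] (not full yet)
step 2: append 34 -> window=[56, 34] (not full yet)
step 3: append 17 -> window=[56, 34, 17] (not full yet)
step 4: append 44 -> window=[56, 34, 17, 44] -> max=56
step 5: append 13 -> window=[34, 17, 44, 13] -> max=44
step 6: append 60 -> window=[17, 44, 13, 60] -> max=60
step 7: append 30 -> window=[44, 13, 60, 30] -> max=60
step 8: append 65 -> window=[13, 60, 30, 65] -> max=65
step 9: append 0 -> window=[60, 30, 65, 0] -> max=65
step 10: append 66 -> window=[30, 65, 0, 66] -> max=66
step 11: append 2 -> window=[65, 0, 66, 2] -> max=66
step 12: append 40 -> window=[0, 66, 2, 40] -> max=66
step 13: append 45 -> window=[66, 2, 40, 45] -> max=66
step 14: append 64 -> window=[2, 40, 45, 64] -> max=64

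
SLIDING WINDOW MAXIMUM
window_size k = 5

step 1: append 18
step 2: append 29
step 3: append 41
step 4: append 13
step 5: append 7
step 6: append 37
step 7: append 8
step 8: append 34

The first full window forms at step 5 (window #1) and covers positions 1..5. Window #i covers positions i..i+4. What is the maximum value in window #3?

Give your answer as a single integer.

Answer: 41

Derivation:
step 1: append 18 -> window=[18] (not full yet)
step 2: append 29 -> window=[18, 29] (not full yet)
step 3: append 41 -> window=[18, 29, 41] (not full yet)
step 4: append 13 -> window=[18, 29, 41, 13] (not full yet)
step 5: append 7 -> window=[18, 29, 41, 13, 7] -> max=41
step 6: append 37 -> window=[29, 41, 13, 7, 37] -> max=41
step 7: append 8 -> window=[41, 13, 7, 37, 8] -> max=41
Window #3 max = 41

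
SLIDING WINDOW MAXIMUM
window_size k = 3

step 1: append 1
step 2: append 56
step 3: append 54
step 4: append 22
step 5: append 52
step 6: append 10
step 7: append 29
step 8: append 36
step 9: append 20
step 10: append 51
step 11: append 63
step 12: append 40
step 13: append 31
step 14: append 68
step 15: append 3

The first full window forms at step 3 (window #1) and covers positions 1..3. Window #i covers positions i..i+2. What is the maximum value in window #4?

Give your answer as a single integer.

Answer: 52

Derivation:
step 1: append 1 -> window=[1] (not full yet)
step 2: append 56 -> window=[1, 56] (not full yet)
step 3: append 54 -> window=[1, 56, 54] -> max=56
step 4: append 22 -> window=[56, 54, 22] -> max=56
step 5: append 52 -> window=[54, 22, 52] -> max=54
step 6: append 10 -> window=[22, 52, 10] -> max=52
Window #4 max = 52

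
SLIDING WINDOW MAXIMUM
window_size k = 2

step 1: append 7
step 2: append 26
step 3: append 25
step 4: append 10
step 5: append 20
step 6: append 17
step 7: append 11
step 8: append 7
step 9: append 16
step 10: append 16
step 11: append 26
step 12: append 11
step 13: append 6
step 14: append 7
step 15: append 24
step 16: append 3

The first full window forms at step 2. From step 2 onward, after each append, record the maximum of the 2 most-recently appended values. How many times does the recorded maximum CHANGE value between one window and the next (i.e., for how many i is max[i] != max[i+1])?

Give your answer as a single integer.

step 1: append 7 -> window=[7] (not full yet)
step 2: append 26 -> window=[7, 26] -> max=26
step 3: append 25 -> window=[26, 25] -> max=26
step 4: append 10 -> window=[25, 10] -> max=25
step 5: append 20 -> window=[10, 20] -> max=20
step 6: append 17 -> window=[20, 17] -> max=20
step 7: append 11 -> window=[17, 11] -> max=17
step 8: append 7 -> window=[11, 7] -> max=11
step 9: append 16 -> window=[7, 16] -> max=16
step 10: append 16 -> window=[16, 16] -> max=16
step 11: append 26 -> window=[16, 26] -> max=26
step 12: append 11 -> window=[26, 11] -> max=26
step 13: append 6 -> window=[11, 6] -> max=11
step 14: append 7 -> window=[6, 7] -> max=7
step 15: append 24 -> window=[7, 24] -> max=24
step 16: append 3 -> window=[24, 3] -> max=24
Recorded maximums: 26 26 25 20 20 17 11 16 16 26 26 11 7 24 24
Changes between consecutive maximums: 9

Answer: 9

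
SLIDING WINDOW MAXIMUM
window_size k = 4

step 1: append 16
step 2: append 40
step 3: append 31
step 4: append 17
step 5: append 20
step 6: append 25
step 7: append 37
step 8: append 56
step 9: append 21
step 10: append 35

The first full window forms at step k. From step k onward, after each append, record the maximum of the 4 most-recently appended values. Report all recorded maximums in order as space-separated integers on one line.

Answer: 40 40 31 37 56 56 56

Derivation:
step 1: append 16 -> window=[16] (not full yet)
step 2: append 40 -> window=[16, 40] (not full yet)
step 3: append 31 -> window=[16, 40, 31] (not full yet)
step 4: append 17 -> window=[16, 40, 31, 17] -> max=40
step 5: append 20 -> window=[40, 31, 17, 20] -> max=40
step 6: append 25 -> window=[31, 17, 20, 25] -> max=31
step 7: append 37 -> window=[17, 20, 25, 37] -> max=37
step 8: append 56 -> window=[20, 25, 37, 56] -> max=56
step 9: append 21 -> window=[25, 37, 56, 21] -> max=56
step 10: append 35 -> window=[37, 56, 21, 35] -> max=56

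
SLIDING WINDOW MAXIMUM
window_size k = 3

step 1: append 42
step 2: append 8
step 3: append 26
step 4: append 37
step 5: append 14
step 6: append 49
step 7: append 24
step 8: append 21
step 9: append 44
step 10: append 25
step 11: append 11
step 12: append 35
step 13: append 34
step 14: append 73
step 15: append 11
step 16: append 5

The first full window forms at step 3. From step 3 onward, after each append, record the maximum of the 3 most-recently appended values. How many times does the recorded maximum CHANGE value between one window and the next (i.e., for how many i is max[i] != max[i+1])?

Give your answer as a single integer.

Answer: 5

Derivation:
step 1: append 42 -> window=[42] (not full yet)
step 2: append 8 -> window=[42, 8] (not full yet)
step 3: append 26 -> window=[42, 8, 26] -> max=42
step 4: append 37 -> window=[8, 26, 37] -> max=37
step 5: append 14 -> window=[26, 37, 14] -> max=37
step 6: append 49 -> window=[37, 14, 49] -> max=49
step 7: append 24 -> window=[14, 49, 24] -> max=49
step 8: append 21 -> window=[49, 24, 21] -> max=49
step 9: append 44 -> window=[24, 21, 44] -> max=44
step 10: append 25 -> window=[21, 44, 25] -> max=44
step 11: append 11 -> window=[44, 25, 11] -> max=44
step 12: append 35 -> window=[25, 11, 35] -> max=35
step 13: append 34 -> window=[11, 35, 34] -> max=35
step 14: append 73 -> window=[35, 34, 73] -> max=73
step 15: append 11 -> window=[34, 73, 11] -> max=73
step 16: append 5 -> window=[73, 11, 5] -> max=73
Recorded maximums: 42 37 37 49 49 49 44 44 44 35 35 73 73 73
Changes between consecutive maximums: 5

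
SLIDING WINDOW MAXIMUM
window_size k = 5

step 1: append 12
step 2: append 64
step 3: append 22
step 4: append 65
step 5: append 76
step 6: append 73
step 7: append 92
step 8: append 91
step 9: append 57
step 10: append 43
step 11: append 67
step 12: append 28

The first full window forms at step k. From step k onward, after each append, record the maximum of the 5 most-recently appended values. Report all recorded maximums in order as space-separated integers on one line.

Answer: 76 76 92 92 92 92 92 91

Derivation:
step 1: append 12 -> window=[12] (not full yet)
step 2: append 64 -> window=[12, 64] (not full yet)
step 3: append 22 -> window=[12, 64, 22] (not full yet)
step 4: append 65 -> window=[12, 64, 22, 65] (not full yet)
step 5: append 76 -> window=[12, 64, 22, 65, 76] -> max=76
step 6: append 73 -> window=[64, 22, 65, 76, 73] -> max=76
step 7: append 92 -> window=[22, 65, 76, 73, 92] -> max=92
step 8: append 91 -> window=[65, 76, 73, 92, 91] -> max=92
step 9: append 57 -> window=[76, 73, 92, 91, 57] -> max=92
step 10: append 43 -> window=[73, 92, 91, 57, 43] -> max=92
step 11: append 67 -> window=[92, 91, 57, 43, 67] -> max=92
step 12: append 28 -> window=[91, 57, 43, 67, 28] -> max=91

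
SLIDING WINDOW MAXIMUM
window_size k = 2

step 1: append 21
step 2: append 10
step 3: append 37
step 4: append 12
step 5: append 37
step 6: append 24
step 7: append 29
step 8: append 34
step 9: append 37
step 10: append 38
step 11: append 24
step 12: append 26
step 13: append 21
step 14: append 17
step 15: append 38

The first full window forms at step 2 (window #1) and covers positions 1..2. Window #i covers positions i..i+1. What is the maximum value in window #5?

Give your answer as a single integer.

Answer: 37

Derivation:
step 1: append 21 -> window=[21] (not full yet)
step 2: append 10 -> window=[21, 10] -> max=21
step 3: append 37 -> window=[10, 37] -> max=37
step 4: append 12 -> window=[37, 12] -> max=37
step 5: append 37 -> window=[12, 37] -> max=37
step 6: append 24 -> window=[37, 24] -> max=37
Window #5 max = 37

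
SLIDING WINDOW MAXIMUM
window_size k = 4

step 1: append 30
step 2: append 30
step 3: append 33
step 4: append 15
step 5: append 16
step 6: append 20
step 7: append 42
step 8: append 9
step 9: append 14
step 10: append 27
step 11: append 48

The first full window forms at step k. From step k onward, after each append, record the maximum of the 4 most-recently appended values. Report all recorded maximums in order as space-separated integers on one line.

Answer: 33 33 33 42 42 42 42 48

Derivation:
step 1: append 30 -> window=[30] (not full yet)
step 2: append 30 -> window=[30, 30] (not full yet)
step 3: append 33 -> window=[30, 30, 33] (not full yet)
step 4: append 15 -> window=[30, 30, 33, 15] -> max=33
step 5: append 16 -> window=[30, 33, 15, 16] -> max=33
step 6: append 20 -> window=[33, 15, 16, 20] -> max=33
step 7: append 42 -> window=[15, 16, 20, 42] -> max=42
step 8: append 9 -> window=[16, 20, 42, 9] -> max=42
step 9: append 14 -> window=[20, 42, 9, 14] -> max=42
step 10: append 27 -> window=[42, 9, 14, 27] -> max=42
step 11: append 48 -> window=[9, 14, 27, 48] -> max=48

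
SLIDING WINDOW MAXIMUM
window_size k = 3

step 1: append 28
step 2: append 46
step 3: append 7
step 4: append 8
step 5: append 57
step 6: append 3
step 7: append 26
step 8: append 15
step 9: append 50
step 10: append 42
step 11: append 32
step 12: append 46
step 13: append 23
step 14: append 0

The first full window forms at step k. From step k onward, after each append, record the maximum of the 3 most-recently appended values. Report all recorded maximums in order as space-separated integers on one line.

step 1: append 28 -> window=[28] (not full yet)
step 2: append 46 -> window=[28, 46] (not full yet)
step 3: append 7 -> window=[28, 46, 7] -> max=46
step 4: append 8 -> window=[46, 7, 8] -> max=46
step 5: append 57 -> window=[7, 8, 57] -> max=57
step 6: append 3 -> window=[8, 57, 3] -> max=57
step 7: append 26 -> window=[57, 3, 26] -> max=57
step 8: append 15 -> window=[3, 26, 15] -> max=26
step 9: append 50 -> window=[26, 15, 50] -> max=50
step 10: append 42 -> window=[15, 50, 42] -> max=50
step 11: append 32 -> window=[50, 42, 32] -> max=50
step 12: append 46 -> window=[42, 32, 46] -> max=46
step 13: append 23 -> window=[32, 46, 23] -> max=46
step 14: append 0 -> window=[46, 23, 0] -> max=46

Answer: 46 46 57 57 57 26 50 50 50 46 46 46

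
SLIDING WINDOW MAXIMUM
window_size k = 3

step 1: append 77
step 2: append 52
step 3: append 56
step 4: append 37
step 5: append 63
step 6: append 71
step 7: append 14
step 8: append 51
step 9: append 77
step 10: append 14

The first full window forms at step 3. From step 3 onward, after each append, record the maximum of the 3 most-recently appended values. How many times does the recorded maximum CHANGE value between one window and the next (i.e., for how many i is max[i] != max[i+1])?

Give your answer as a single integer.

step 1: append 77 -> window=[77] (not full yet)
step 2: append 52 -> window=[77, 52] (not full yet)
step 3: append 56 -> window=[77, 52, 56] -> max=77
step 4: append 37 -> window=[52, 56, 37] -> max=56
step 5: append 63 -> window=[56, 37, 63] -> max=63
step 6: append 71 -> window=[37, 63, 71] -> max=71
step 7: append 14 -> window=[63, 71, 14] -> max=71
step 8: append 51 -> window=[71, 14, 51] -> max=71
step 9: append 77 -> window=[14, 51, 77] -> max=77
step 10: append 14 -> window=[51, 77, 14] -> max=77
Recorded maximums: 77 56 63 71 71 71 77 77
Changes between consecutive maximums: 4

Answer: 4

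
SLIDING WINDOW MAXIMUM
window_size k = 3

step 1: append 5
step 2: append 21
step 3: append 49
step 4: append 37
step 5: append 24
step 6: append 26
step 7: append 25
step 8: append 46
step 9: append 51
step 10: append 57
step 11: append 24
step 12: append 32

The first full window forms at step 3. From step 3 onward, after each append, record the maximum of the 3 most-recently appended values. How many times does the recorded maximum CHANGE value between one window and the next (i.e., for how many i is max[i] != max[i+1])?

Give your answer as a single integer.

step 1: append 5 -> window=[5] (not full yet)
step 2: append 21 -> window=[5, 21] (not full yet)
step 3: append 49 -> window=[5, 21, 49] -> max=49
step 4: append 37 -> window=[21, 49, 37] -> max=49
step 5: append 24 -> window=[49, 37, 24] -> max=49
step 6: append 26 -> window=[37, 24, 26] -> max=37
step 7: append 25 -> window=[24, 26, 25] -> max=26
step 8: append 46 -> window=[26, 25, 46] -> max=46
step 9: append 51 -> window=[25, 46, 51] -> max=51
step 10: append 57 -> window=[46, 51, 57] -> max=57
step 11: append 24 -> window=[51, 57, 24] -> max=57
step 12: append 32 -> window=[57, 24, 32] -> max=57
Recorded maximums: 49 49 49 37 26 46 51 57 57 57
Changes between consecutive maximums: 5

Answer: 5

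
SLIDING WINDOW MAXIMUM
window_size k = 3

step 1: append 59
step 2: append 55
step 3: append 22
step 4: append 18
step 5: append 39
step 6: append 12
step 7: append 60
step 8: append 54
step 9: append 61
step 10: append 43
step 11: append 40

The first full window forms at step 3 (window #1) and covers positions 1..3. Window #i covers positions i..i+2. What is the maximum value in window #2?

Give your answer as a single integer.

step 1: append 59 -> window=[59] (not full yet)
step 2: append 55 -> window=[59, 55] (not full yet)
step 3: append 22 -> window=[59, 55, 22] -> max=59
step 4: append 18 -> window=[55, 22, 18] -> max=55
Window #2 max = 55

Answer: 55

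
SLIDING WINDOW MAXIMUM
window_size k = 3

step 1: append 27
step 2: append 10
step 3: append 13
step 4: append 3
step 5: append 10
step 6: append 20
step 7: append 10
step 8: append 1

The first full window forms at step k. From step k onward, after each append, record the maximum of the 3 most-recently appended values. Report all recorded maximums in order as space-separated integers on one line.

step 1: append 27 -> window=[27] (not full yet)
step 2: append 10 -> window=[27, 10] (not full yet)
step 3: append 13 -> window=[27, 10, 13] -> max=27
step 4: append 3 -> window=[10, 13, 3] -> max=13
step 5: append 10 -> window=[13, 3, 10] -> max=13
step 6: append 20 -> window=[3, 10, 20] -> max=20
step 7: append 10 -> window=[10, 20, 10] -> max=20
step 8: append 1 -> window=[20, 10, 1] -> max=20

Answer: 27 13 13 20 20 20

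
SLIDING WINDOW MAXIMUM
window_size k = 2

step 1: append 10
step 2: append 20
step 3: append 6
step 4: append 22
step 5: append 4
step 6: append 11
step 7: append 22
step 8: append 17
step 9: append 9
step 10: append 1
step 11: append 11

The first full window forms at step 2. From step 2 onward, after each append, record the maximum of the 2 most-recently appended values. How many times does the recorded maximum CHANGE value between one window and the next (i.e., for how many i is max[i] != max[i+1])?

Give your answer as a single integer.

Answer: 6

Derivation:
step 1: append 10 -> window=[10] (not full yet)
step 2: append 20 -> window=[10, 20] -> max=20
step 3: append 6 -> window=[20, 6] -> max=20
step 4: append 22 -> window=[6, 22] -> max=22
step 5: append 4 -> window=[22, 4] -> max=22
step 6: append 11 -> window=[4, 11] -> max=11
step 7: append 22 -> window=[11, 22] -> max=22
step 8: append 17 -> window=[22, 17] -> max=22
step 9: append 9 -> window=[17, 9] -> max=17
step 10: append 1 -> window=[9, 1] -> max=9
step 11: append 11 -> window=[1, 11] -> max=11
Recorded maximums: 20 20 22 22 11 22 22 17 9 11
Changes between consecutive maximums: 6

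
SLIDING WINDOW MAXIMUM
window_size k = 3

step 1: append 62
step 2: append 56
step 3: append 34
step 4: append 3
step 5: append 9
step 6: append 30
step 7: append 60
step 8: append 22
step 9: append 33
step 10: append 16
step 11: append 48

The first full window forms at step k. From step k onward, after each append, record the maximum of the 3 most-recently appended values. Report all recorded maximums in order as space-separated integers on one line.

step 1: append 62 -> window=[62] (not full yet)
step 2: append 56 -> window=[62, 56] (not full yet)
step 3: append 34 -> window=[62, 56, 34] -> max=62
step 4: append 3 -> window=[56, 34, 3] -> max=56
step 5: append 9 -> window=[34, 3, 9] -> max=34
step 6: append 30 -> window=[3, 9, 30] -> max=30
step 7: append 60 -> window=[9, 30, 60] -> max=60
step 8: append 22 -> window=[30, 60, 22] -> max=60
step 9: append 33 -> window=[60, 22, 33] -> max=60
step 10: append 16 -> window=[22, 33, 16] -> max=33
step 11: append 48 -> window=[33, 16, 48] -> max=48

Answer: 62 56 34 30 60 60 60 33 48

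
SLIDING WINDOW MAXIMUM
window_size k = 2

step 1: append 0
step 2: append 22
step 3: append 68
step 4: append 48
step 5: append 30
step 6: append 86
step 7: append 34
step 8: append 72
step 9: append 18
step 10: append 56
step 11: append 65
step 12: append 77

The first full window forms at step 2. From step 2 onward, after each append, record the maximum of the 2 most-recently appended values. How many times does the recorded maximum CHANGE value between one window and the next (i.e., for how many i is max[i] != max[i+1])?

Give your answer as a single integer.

Answer: 7

Derivation:
step 1: append 0 -> window=[0] (not full yet)
step 2: append 22 -> window=[0, 22] -> max=22
step 3: append 68 -> window=[22, 68] -> max=68
step 4: append 48 -> window=[68, 48] -> max=68
step 5: append 30 -> window=[48, 30] -> max=48
step 6: append 86 -> window=[30, 86] -> max=86
step 7: append 34 -> window=[86, 34] -> max=86
step 8: append 72 -> window=[34, 72] -> max=72
step 9: append 18 -> window=[72, 18] -> max=72
step 10: append 56 -> window=[18, 56] -> max=56
step 11: append 65 -> window=[56, 65] -> max=65
step 12: append 77 -> window=[65, 77] -> max=77
Recorded maximums: 22 68 68 48 86 86 72 72 56 65 77
Changes between consecutive maximums: 7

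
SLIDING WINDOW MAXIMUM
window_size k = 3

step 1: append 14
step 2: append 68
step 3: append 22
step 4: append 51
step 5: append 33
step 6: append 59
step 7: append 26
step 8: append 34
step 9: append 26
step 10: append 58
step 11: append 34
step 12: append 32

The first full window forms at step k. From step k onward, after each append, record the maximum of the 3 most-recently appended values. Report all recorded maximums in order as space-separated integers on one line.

step 1: append 14 -> window=[14] (not full yet)
step 2: append 68 -> window=[14, 68] (not full yet)
step 3: append 22 -> window=[14, 68, 22] -> max=68
step 4: append 51 -> window=[68, 22, 51] -> max=68
step 5: append 33 -> window=[22, 51, 33] -> max=51
step 6: append 59 -> window=[51, 33, 59] -> max=59
step 7: append 26 -> window=[33, 59, 26] -> max=59
step 8: append 34 -> window=[59, 26, 34] -> max=59
step 9: append 26 -> window=[26, 34, 26] -> max=34
step 10: append 58 -> window=[34, 26, 58] -> max=58
step 11: append 34 -> window=[26, 58, 34] -> max=58
step 12: append 32 -> window=[58, 34, 32] -> max=58

Answer: 68 68 51 59 59 59 34 58 58 58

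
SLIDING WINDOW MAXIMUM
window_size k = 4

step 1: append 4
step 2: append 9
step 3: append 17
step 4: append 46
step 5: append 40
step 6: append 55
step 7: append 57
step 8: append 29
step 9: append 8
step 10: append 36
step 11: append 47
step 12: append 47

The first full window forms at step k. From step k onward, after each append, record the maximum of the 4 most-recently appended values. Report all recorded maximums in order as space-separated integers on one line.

Answer: 46 46 55 57 57 57 57 47 47

Derivation:
step 1: append 4 -> window=[4] (not full yet)
step 2: append 9 -> window=[4, 9] (not full yet)
step 3: append 17 -> window=[4, 9, 17] (not full yet)
step 4: append 46 -> window=[4, 9, 17, 46] -> max=46
step 5: append 40 -> window=[9, 17, 46, 40] -> max=46
step 6: append 55 -> window=[17, 46, 40, 55] -> max=55
step 7: append 57 -> window=[46, 40, 55, 57] -> max=57
step 8: append 29 -> window=[40, 55, 57, 29] -> max=57
step 9: append 8 -> window=[55, 57, 29, 8] -> max=57
step 10: append 36 -> window=[57, 29, 8, 36] -> max=57
step 11: append 47 -> window=[29, 8, 36, 47] -> max=47
step 12: append 47 -> window=[8, 36, 47, 47] -> max=47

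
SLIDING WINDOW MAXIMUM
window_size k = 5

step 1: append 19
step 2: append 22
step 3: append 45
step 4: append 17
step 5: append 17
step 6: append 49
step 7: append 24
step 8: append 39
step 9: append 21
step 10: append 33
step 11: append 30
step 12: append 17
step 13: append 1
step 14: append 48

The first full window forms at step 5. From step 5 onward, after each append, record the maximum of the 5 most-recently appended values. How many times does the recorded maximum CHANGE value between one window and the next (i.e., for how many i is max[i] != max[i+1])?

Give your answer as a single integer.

Answer: 4

Derivation:
step 1: append 19 -> window=[19] (not full yet)
step 2: append 22 -> window=[19, 22] (not full yet)
step 3: append 45 -> window=[19, 22, 45] (not full yet)
step 4: append 17 -> window=[19, 22, 45, 17] (not full yet)
step 5: append 17 -> window=[19, 22, 45, 17, 17] -> max=45
step 6: append 49 -> window=[22, 45, 17, 17, 49] -> max=49
step 7: append 24 -> window=[45, 17, 17, 49, 24] -> max=49
step 8: append 39 -> window=[17, 17, 49, 24, 39] -> max=49
step 9: append 21 -> window=[17, 49, 24, 39, 21] -> max=49
step 10: append 33 -> window=[49, 24, 39, 21, 33] -> max=49
step 11: append 30 -> window=[24, 39, 21, 33, 30] -> max=39
step 12: append 17 -> window=[39, 21, 33, 30, 17] -> max=39
step 13: append 1 -> window=[21, 33, 30, 17, 1] -> max=33
step 14: append 48 -> window=[33, 30, 17, 1, 48] -> max=48
Recorded maximums: 45 49 49 49 49 49 39 39 33 48
Changes between consecutive maximums: 4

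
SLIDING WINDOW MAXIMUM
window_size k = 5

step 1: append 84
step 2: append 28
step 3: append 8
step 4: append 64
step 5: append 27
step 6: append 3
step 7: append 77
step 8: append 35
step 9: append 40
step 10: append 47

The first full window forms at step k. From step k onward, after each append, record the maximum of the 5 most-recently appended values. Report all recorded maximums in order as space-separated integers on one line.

Answer: 84 64 77 77 77 77

Derivation:
step 1: append 84 -> window=[84] (not full yet)
step 2: append 28 -> window=[84, 28] (not full yet)
step 3: append 8 -> window=[84, 28, 8] (not full yet)
step 4: append 64 -> window=[84, 28, 8, 64] (not full yet)
step 5: append 27 -> window=[84, 28, 8, 64, 27] -> max=84
step 6: append 3 -> window=[28, 8, 64, 27, 3] -> max=64
step 7: append 77 -> window=[8, 64, 27, 3, 77] -> max=77
step 8: append 35 -> window=[64, 27, 3, 77, 35] -> max=77
step 9: append 40 -> window=[27, 3, 77, 35, 40] -> max=77
step 10: append 47 -> window=[3, 77, 35, 40, 47] -> max=77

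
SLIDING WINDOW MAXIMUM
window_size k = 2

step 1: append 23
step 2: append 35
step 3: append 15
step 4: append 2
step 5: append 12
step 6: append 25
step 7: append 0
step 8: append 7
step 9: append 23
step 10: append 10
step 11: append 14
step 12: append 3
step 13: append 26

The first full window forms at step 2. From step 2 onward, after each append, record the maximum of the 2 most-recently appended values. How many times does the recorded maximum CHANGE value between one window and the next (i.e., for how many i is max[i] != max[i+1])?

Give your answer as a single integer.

Answer: 7

Derivation:
step 1: append 23 -> window=[23] (not full yet)
step 2: append 35 -> window=[23, 35] -> max=35
step 3: append 15 -> window=[35, 15] -> max=35
step 4: append 2 -> window=[15, 2] -> max=15
step 5: append 12 -> window=[2, 12] -> max=12
step 6: append 25 -> window=[12, 25] -> max=25
step 7: append 0 -> window=[25, 0] -> max=25
step 8: append 7 -> window=[0, 7] -> max=7
step 9: append 23 -> window=[7, 23] -> max=23
step 10: append 10 -> window=[23, 10] -> max=23
step 11: append 14 -> window=[10, 14] -> max=14
step 12: append 3 -> window=[14, 3] -> max=14
step 13: append 26 -> window=[3, 26] -> max=26
Recorded maximums: 35 35 15 12 25 25 7 23 23 14 14 26
Changes between consecutive maximums: 7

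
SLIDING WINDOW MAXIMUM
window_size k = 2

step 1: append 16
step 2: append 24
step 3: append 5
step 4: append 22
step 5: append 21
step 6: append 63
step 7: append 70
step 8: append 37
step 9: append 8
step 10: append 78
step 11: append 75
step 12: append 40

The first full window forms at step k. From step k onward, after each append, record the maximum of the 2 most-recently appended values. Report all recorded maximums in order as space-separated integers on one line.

step 1: append 16 -> window=[16] (not full yet)
step 2: append 24 -> window=[16, 24] -> max=24
step 3: append 5 -> window=[24, 5] -> max=24
step 4: append 22 -> window=[5, 22] -> max=22
step 5: append 21 -> window=[22, 21] -> max=22
step 6: append 63 -> window=[21, 63] -> max=63
step 7: append 70 -> window=[63, 70] -> max=70
step 8: append 37 -> window=[70, 37] -> max=70
step 9: append 8 -> window=[37, 8] -> max=37
step 10: append 78 -> window=[8, 78] -> max=78
step 11: append 75 -> window=[78, 75] -> max=78
step 12: append 40 -> window=[75, 40] -> max=75

Answer: 24 24 22 22 63 70 70 37 78 78 75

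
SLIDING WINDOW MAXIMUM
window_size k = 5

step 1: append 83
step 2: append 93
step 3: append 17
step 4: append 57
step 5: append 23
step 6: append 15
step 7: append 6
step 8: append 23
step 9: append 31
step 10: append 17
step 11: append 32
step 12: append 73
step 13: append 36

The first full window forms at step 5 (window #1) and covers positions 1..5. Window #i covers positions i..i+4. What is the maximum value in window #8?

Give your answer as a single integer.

Answer: 73

Derivation:
step 1: append 83 -> window=[83] (not full yet)
step 2: append 93 -> window=[83, 93] (not full yet)
step 3: append 17 -> window=[83, 93, 17] (not full yet)
step 4: append 57 -> window=[83, 93, 17, 57] (not full yet)
step 5: append 23 -> window=[83, 93, 17, 57, 23] -> max=93
step 6: append 15 -> window=[93, 17, 57, 23, 15] -> max=93
step 7: append 6 -> window=[17, 57, 23, 15, 6] -> max=57
step 8: append 23 -> window=[57, 23, 15, 6, 23] -> max=57
step 9: append 31 -> window=[23, 15, 6, 23, 31] -> max=31
step 10: append 17 -> window=[15, 6, 23, 31, 17] -> max=31
step 11: append 32 -> window=[6, 23, 31, 17, 32] -> max=32
step 12: append 73 -> window=[23, 31, 17, 32, 73] -> max=73
Window #8 max = 73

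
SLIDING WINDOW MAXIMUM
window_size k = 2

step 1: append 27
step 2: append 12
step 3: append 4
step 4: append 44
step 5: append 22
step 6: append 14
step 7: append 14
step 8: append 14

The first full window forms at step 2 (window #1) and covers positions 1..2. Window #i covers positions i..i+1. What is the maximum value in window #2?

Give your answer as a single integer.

step 1: append 27 -> window=[27] (not full yet)
step 2: append 12 -> window=[27, 12] -> max=27
step 3: append 4 -> window=[12, 4] -> max=12
Window #2 max = 12

Answer: 12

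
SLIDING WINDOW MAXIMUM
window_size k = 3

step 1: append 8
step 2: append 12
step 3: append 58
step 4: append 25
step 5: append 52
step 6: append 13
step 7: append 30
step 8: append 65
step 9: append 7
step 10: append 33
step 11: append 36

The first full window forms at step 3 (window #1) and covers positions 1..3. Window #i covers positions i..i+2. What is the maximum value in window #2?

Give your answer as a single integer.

Answer: 58

Derivation:
step 1: append 8 -> window=[8] (not full yet)
step 2: append 12 -> window=[8, 12] (not full yet)
step 3: append 58 -> window=[8, 12, 58] -> max=58
step 4: append 25 -> window=[12, 58, 25] -> max=58
Window #2 max = 58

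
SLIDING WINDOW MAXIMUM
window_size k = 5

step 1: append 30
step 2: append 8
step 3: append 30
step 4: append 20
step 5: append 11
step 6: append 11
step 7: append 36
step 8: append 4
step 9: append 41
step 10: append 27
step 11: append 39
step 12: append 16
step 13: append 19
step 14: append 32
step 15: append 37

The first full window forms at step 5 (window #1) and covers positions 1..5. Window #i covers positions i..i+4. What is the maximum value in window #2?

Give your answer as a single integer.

Answer: 30

Derivation:
step 1: append 30 -> window=[30] (not full yet)
step 2: append 8 -> window=[30, 8] (not full yet)
step 3: append 30 -> window=[30, 8, 30] (not full yet)
step 4: append 20 -> window=[30, 8, 30, 20] (not full yet)
step 5: append 11 -> window=[30, 8, 30, 20, 11] -> max=30
step 6: append 11 -> window=[8, 30, 20, 11, 11] -> max=30
Window #2 max = 30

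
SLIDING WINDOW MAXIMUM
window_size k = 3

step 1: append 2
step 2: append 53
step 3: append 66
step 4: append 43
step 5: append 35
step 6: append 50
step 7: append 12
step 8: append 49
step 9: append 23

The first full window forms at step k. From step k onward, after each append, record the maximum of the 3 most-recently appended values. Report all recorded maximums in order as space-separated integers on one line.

step 1: append 2 -> window=[2] (not full yet)
step 2: append 53 -> window=[2, 53] (not full yet)
step 3: append 66 -> window=[2, 53, 66] -> max=66
step 4: append 43 -> window=[53, 66, 43] -> max=66
step 5: append 35 -> window=[66, 43, 35] -> max=66
step 6: append 50 -> window=[43, 35, 50] -> max=50
step 7: append 12 -> window=[35, 50, 12] -> max=50
step 8: append 49 -> window=[50, 12, 49] -> max=50
step 9: append 23 -> window=[12, 49, 23] -> max=49

Answer: 66 66 66 50 50 50 49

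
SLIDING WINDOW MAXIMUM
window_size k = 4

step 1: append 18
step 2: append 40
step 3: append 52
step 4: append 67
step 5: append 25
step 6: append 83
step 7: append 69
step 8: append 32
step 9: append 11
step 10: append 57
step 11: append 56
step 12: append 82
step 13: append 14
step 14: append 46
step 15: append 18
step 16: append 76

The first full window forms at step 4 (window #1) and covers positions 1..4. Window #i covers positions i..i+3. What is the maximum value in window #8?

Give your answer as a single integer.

step 1: append 18 -> window=[18] (not full yet)
step 2: append 40 -> window=[18, 40] (not full yet)
step 3: append 52 -> window=[18, 40, 52] (not full yet)
step 4: append 67 -> window=[18, 40, 52, 67] -> max=67
step 5: append 25 -> window=[40, 52, 67, 25] -> max=67
step 6: append 83 -> window=[52, 67, 25, 83] -> max=83
step 7: append 69 -> window=[67, 25, 83, 69] -> max=83
step 8: append 32 -> window=[25, 83, 69, 32] -> max=83
step 9: append 11 -> window=[83, 69, 32, 11] -> max=83
step 10: append 57 -> window=[69, 32, 11, 57] -> max=69
step 11: append 56 -> window=[32, 11, 57, 56] -> max=57
Window #8 max = 57

Answer: 57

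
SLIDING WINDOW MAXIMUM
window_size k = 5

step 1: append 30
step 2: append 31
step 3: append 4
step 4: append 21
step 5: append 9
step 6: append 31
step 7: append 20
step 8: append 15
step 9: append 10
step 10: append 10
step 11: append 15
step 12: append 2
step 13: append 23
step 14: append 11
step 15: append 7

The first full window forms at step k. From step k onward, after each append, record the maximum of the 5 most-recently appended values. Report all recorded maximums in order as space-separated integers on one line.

step 1: append 30 -> window=[30] (not full yet)
step 2: append 31 -> window=[30, 31] (not full yet)
step 3: append 4 -> window=[30, 31, 4] (not full yet)
step 4: append 21 -> window=[30, 31, 4, 21] (not full yet)
step 5: append 9 -> window=[30, 31, 4, 21, 9] -> max=31
step 6: append 31 -> window=[31, 4, 21, 9, 31] -> max=31
step 7: append 20 -> window=[4, 21, 9, 31, 20] -> max=31
step 8: append 15 -> window=[21, 9, 31, 20, 15] -> max=31
step 9: append 10 -> window=[9, 31, 20, 15, 10] -> max=31
step 10: append 10 -> window=[31, 20, 15, 10, 10] -> max=31
step 11: append 15 -> window=[20, 15, 10, 10, 15] -> max=20
step 12: append 2 -> window=[15, 10, 10, 15, 2] -> max=15
step 13: append 23 -> window=[10, 10, 15, 2, 23] -> max=23
step 14: append 11 -> window=[10, 15, 2, 23, 11] -> max=23
step 15: append 7 -> window=[15, 2, 23, 11, 7] -> max=23

Answer: 31 31 31 31 31 31 20 15 23 23 23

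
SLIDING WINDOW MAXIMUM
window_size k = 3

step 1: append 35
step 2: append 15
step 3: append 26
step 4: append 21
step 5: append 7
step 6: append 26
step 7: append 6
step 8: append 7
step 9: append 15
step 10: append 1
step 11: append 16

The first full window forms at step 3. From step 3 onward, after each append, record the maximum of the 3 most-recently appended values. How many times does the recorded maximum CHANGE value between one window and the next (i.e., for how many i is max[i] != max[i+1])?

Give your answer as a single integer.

Answer: 3

Derivation:
step 1: append 35 -> window=[35] (not full yet)
step 2: append 15 -> window=[35, 15] (not full yet)
step 3: append 26 -> window=[35, 15, 26] -> max=35
step 4: append 21 -> window=[15, 26, 21] -> max=26
step 5: append 7 -> window=[26, 21, 7] -> max=26
step 6: append 26 -> window=[21, 7, 26] -> max=26
step 7: append 6 -> window=[7, 26, 6] -> max=26
step 8: append 7 -> window=[26, 6, 7] -> max=26
step 9: append 15 -> window=[6, 7, 15] -> max=15
step 10: append 1 -> window=[7, 15, 1] -> max=15
step 11: append 16 -> window=[15, 1, 16] -> max=16
Recorded maximums: 35 26 26 26 26 26 15 15 16
Changes between consecutive maximums: 3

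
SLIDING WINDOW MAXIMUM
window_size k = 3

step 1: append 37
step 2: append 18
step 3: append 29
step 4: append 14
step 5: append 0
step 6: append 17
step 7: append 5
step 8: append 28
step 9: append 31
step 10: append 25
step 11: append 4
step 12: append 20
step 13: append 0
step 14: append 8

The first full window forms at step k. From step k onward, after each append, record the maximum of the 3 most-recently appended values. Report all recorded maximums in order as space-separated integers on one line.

step 1: append 37 -> window=[37] (not full yet)
step 2: append 18 -> window=[37, 18] (not full yet)
step 3: append 29 -> window=[37, 18, 29] -> max=37
step 4: append 14 -> window=[18, 29, 14] -> max=29
step 5: append 0 -> window=[29, 14, 0] -> max=29
step 6: append 17 -> window=[14, 0, 17] -> max=17
step 7: append 5 -> window=[0, 17, 5] -> max=17
step 8: append 28 -> window=[17, 5, 28] -> max=28
step 9: append 31 -> window=[5, 28, 31] -> max=31
step 10: append 25 -> window=[28, 31, 25] -> max=31
step 11: append 4 -> window=[31, 25, 4] -> max=31
step 12: append 20 -> window=[25, 4, 20] -> max=25
step 13: append 0 -> window=[4, 20, 0] -> max=20
step 14: append 8 -> window=[20, 0, 8] -> max=20

Answer: 37 29 29 17 17 28 31 31 31 25 20 20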